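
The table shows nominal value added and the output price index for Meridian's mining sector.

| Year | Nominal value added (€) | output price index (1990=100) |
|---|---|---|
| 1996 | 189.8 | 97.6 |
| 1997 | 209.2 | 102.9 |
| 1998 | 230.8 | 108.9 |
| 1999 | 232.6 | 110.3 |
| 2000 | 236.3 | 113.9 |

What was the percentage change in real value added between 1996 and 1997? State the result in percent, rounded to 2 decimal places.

4.54%

Real value added 1996 = 189.8/0.976 = 194.47.
Real value added 1997 = 209.2/1.029 = 203.30.
Change = 203.30/194.47 − 1 = 0.0454.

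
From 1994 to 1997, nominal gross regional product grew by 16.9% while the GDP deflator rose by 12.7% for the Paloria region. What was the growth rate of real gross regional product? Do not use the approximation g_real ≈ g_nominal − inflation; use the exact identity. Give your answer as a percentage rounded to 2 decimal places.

3.73%

(1 + g_nom) = (1 + g_real)(1 + π), so g_real = 1.1690 / 1.1270 − 1 = 0.03727.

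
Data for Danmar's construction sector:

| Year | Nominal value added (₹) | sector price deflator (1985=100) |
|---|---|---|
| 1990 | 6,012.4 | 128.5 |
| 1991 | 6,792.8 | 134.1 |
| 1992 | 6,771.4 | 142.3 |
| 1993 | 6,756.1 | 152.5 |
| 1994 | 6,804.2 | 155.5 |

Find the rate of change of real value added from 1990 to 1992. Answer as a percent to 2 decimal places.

Real value added 1990 = 6012.4/1.285 = 4678.91.
Real value added 1992 = 6771.4/1.423 = 4758.54.
Change = 4758.54/4678.91 − 1 = 0.0170.

1.70%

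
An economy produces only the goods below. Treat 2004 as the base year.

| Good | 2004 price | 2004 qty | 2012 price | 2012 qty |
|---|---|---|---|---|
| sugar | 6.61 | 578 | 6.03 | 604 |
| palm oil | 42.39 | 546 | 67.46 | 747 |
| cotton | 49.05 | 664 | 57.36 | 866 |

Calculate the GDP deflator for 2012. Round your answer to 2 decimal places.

Nominal GDP 2012 = 6.03·604 + 67.46·747 + 57.36·866 = 103708.50.
Real GDP 2012 (at 2004 prices) = 6.61·604 + 42.39·747 + 49.05·866 = 78135.07.
Deflator = Nominal/Real × 100 = 103708.50/78135.07 × 100 = 132.730.

132.73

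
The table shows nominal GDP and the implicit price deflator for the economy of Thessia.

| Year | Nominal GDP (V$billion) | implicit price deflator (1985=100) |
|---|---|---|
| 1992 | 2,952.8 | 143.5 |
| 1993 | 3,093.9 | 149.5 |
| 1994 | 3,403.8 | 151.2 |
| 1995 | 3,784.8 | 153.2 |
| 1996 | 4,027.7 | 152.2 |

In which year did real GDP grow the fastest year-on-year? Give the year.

1993: real = 3093.9/1.495 = 2069.50; growth vs 1992 (2057.70) = 0.57%.
1994: real = 3403.8/1.512 = 2251.19; growth vs 1993 (2069.50) = 8.78%.
1995: real = 3784.8/1.532 = 2470.50; growth vs 1994 (2251.19) = 9.74%.
1996: real = 4027.7/1.522 = 2646.32; growth vs 1995 (2470.50) = 7.12%.

1995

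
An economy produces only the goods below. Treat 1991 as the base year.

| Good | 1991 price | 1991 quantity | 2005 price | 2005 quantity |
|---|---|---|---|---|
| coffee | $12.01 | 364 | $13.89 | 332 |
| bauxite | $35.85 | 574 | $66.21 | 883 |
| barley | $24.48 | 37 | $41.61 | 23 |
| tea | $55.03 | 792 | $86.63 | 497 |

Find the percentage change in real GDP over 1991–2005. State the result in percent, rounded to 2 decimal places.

Real GDP 1991 = Nominal GDP 1991 = 12.01·364 + 35.85·574 + 24.48·37 + 55.03·792 = 69439.06.
Real GDP 2005 (at 1991 prices) = 12.01·332 + 35.85·883 + 24.48·23 + 55.03·497 = 63555.82.
Real growth = 63555.82/69439.06 − 1 = -0.0847.

-8.47%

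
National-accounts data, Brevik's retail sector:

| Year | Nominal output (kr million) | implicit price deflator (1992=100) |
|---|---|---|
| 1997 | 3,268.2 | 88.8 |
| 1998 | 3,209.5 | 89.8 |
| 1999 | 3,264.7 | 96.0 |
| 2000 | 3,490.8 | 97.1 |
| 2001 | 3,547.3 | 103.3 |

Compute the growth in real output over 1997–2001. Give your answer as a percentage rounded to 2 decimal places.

-6.70%

Real output 1997 = 3268.2/0.888 = 3680.41.
Real output 2001 = 3547.3/1.033 = 3433.98.
Change = 3433.98/3680.41 − 1 = -0.0670.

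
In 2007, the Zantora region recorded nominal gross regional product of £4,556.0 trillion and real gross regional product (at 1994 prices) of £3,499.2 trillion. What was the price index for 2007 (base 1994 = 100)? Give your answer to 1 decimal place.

price index = (Nominal / Real) × 100 = 4556.0 / 3499.2 × 100 = 130.20.

130.2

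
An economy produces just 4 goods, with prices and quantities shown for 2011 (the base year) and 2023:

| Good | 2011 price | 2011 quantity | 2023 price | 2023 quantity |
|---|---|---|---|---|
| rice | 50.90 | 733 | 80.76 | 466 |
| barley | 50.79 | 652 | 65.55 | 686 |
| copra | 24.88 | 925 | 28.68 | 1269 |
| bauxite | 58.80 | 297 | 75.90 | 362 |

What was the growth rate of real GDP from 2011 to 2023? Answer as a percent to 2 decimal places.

0.47%

Real GDP 2011 = Nominal GDP 2011 = 50.90·733 + 50.79·652 + 24.88·925 + 58.80·297 = 110902.38.
Real GDP 2023 (at 2011 prices) = 50.90·466 + 50.79·686 + 24.88·1269 + 58.80·362 = 111419.66.
Real growth = 111419.66/110902.38 − 1 = 0.0047.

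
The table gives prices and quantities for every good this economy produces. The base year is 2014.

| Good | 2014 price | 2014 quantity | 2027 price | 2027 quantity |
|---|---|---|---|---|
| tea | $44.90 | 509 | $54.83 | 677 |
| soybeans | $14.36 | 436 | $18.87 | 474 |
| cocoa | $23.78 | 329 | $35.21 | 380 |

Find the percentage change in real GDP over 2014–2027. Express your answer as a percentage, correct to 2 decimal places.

25.18%

Real GDP 2014 = Nominal GDP 2014 = 44.90·509 + 14.36·436 + 23.78·329 = 36938.68.
Real GDP 2027 (at 2014 prices) = 44.90·677 + 14.36·474 + 23.78·380 = 46240.34.
Real growth = 46240.34/36938.68 − 1 = 0.2518.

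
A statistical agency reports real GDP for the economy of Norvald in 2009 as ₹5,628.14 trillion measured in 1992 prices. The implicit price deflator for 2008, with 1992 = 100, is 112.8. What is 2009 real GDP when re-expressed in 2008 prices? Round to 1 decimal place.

Real GDP in 2008 prices = Real GDP in 1992 prices × (P_2008/P_1992) = 5628.14 × 1.128 = 6348.54.

₹6,348.5 trillion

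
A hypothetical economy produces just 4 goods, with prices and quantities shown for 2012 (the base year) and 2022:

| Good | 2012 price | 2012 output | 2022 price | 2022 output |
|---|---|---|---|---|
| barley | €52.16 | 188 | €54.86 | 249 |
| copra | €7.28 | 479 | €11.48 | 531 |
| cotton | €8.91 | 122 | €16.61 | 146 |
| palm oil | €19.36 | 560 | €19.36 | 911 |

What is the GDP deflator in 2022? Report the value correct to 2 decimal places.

111.25

Nominal GDP 2022 = 54.86·249 + 11.48·531 + 16.61·146 + 19.36·911 = 39818.04.
Real GDP 2022 (at 2012 prices) = 52.16·249 + 7.28·531 + 8.91·146 + 19.36·911 = 35791.34.
Deflator = Nominal/Real × 100 = 39818.04/35791.34 × 100 = 111.250.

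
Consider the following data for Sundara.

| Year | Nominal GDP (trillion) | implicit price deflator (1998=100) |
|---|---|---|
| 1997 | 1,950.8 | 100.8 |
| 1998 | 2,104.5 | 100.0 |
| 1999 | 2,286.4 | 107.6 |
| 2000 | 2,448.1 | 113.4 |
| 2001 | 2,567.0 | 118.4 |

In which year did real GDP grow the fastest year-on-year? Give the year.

1998

1998: real = 2104.5/1.000 = 2104.50; growth vs 1997 (1935.32) = 8.74%.
1999: real = 2286.4/1.076 = 2124.91; growth vs 1998 (2104.50) = 0.97%.
2000: real = 2448.1/1.134 = 2158.82; growth vs 1999 (2124.91) = 1.60%.
2001: real = 2567.0/1.184 = 2168.07; growth vs 2000 (2158.82) = 0.43%.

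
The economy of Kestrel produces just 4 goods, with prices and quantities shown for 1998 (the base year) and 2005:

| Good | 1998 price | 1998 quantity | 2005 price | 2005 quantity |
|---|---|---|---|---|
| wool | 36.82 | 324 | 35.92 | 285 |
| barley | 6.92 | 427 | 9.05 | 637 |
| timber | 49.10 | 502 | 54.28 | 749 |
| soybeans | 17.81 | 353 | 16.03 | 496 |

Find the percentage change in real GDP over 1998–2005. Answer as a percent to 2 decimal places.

Real GDP 1998 = Nominal GDP 1998 = 36.82·324 + 6.92·427 + 49.10·502 + 17.81·353 = 45819.65.
Real GDP 2005 (at 1998 prices) = 36.82·285 + 6.92·637 + 49.10·749 + 17.81·496 = 60511.40.
Real growth = 60511.40/45819.65 − 1 = 0.3206.

32.06%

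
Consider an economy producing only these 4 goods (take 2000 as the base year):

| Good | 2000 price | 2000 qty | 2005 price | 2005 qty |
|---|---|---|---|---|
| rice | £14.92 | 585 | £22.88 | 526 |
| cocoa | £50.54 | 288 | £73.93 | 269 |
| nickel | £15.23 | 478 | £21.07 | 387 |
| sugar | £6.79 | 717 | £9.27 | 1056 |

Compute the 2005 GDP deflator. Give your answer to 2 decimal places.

144.51

Nominal GDP 2005 = 22.88·526 + 73.93·269 + 21.07·387 + 9.27·1056 = 49865.26.
Real GDP 2005 (at 2000 prices) = 14.92·526 + 50.54·269 + 15.23·387 + 6.79·1056 = 34507.43.
Deflator = Nominal/Real × 100 = 49865.26/34507.43 × 100 = 144.506.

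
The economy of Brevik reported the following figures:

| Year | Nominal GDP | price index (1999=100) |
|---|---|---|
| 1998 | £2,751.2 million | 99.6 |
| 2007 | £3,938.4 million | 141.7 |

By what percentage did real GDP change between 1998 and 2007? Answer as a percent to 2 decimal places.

Deflate each year: 1998 → 2751.2/0.996 = 2762.25; 2007 → 3938.4/1.417 = 2779.39.
So real GDP changed by 2779.39/2762.25 − 1 = 0.0062, i.e. 0.62%.

0.62%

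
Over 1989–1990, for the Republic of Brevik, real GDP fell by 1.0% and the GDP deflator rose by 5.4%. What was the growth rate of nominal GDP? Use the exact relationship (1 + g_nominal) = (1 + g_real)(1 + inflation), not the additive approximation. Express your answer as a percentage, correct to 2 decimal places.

4.35%

(1 + g_nom) = (1 + g_real)(1 + π) = 0.9900 × 1.0540 = 1.04346.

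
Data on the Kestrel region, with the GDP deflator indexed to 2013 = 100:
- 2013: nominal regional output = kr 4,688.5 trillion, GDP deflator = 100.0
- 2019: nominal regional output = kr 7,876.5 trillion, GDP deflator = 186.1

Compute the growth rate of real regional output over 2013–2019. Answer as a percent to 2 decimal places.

Deflate each year: 2013 → 4688.5/1.000 = 4688.50; 2019 → 7876.5/1.861 = 4232.40.
So real regional output changed by 4232.40/4688.50 − 1 = -0.0973, i.e. -9.73%.

-9.73%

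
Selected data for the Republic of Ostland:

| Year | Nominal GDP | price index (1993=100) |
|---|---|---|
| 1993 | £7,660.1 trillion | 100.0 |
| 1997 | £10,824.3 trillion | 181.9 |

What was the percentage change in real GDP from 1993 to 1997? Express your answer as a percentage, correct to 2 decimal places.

Deflate each year: 1993 → 7660.1/1.000 = 7660.10; 1997 → 10824.3/1.819 = 5950.69.
So real GDP changed by 5950.69/7660.10 − 1 = -0.2232, i.e. -22.32%.

-22.32%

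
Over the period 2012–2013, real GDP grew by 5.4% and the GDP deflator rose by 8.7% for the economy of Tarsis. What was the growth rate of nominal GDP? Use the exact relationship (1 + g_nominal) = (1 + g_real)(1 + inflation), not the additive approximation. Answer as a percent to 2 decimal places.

14.57%

(1 + g_nom) = (1 + g_real)(1 + π) = 1.0540 × 1.0870 = 1.14570.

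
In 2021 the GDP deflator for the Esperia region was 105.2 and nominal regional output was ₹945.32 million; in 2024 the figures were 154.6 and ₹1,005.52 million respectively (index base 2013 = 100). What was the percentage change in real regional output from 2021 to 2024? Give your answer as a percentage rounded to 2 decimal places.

Real regional output 2021 = 945.32 / 1.052 = 898.59.
Real regional output 2024 = 1005.52 / 1.546 = 650.40.
Real growth = 650.40 / 898.59 − 1 = -0.2762.

-27.62%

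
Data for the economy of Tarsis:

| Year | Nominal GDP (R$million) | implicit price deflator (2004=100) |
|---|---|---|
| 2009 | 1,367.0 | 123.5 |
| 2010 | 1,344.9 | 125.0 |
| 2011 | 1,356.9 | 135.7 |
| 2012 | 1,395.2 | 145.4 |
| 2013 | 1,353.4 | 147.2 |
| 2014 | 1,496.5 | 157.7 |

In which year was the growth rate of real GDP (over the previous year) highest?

2010: real = 1344.9/1.250 = 1075.92; growth vs 2009 (1106.88) = -2.80%.
2011: real = 1356.9/1.357 = 999.93; growth vs 2010 (1075.92) = -7.06%.
2012: real = 1395.2/1.454 = 959.56; growth vs 2011 (999.93) = -4.04%.
2013: real = 1353.4/1.472 = 919.43; growth vs 2012 (959.56) = -4.18%.
2014: real = 1496.5/1.577 = 948.95; growth vs 2013 (919.43) = 3.21%.

2014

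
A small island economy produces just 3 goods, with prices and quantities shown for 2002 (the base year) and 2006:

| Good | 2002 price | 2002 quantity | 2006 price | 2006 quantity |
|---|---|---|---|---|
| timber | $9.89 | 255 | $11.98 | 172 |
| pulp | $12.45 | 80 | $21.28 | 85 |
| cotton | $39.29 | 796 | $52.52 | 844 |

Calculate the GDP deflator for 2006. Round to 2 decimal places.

Nominal GDP 2006 = 11.98·172 + 21.28·85 + 52.52·844 = 48196.24.
Real GDP 2006 (at 2002 prices) = 9.89·172 + 12.45·85 + 39.29·844 = 35920.09.
Deflator = Nominal/Real × 100 = 48196.24/35920.09 × 100 = 134.176.

134.18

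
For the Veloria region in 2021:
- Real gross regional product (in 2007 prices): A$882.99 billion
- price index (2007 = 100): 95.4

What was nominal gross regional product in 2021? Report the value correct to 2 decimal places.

Nominal gross regional product = Real × (price index/100) = 882.99 × 0.954 = 842.37.

A$842.37 billion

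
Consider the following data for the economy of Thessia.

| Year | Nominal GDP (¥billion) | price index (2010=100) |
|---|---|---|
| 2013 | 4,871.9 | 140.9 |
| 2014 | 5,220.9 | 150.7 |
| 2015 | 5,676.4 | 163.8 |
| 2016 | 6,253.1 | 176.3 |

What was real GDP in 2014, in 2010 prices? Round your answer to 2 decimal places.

Real GDP 2014 = 5220.9 / 1.507 = 3464.43.

¥3,464.43 billion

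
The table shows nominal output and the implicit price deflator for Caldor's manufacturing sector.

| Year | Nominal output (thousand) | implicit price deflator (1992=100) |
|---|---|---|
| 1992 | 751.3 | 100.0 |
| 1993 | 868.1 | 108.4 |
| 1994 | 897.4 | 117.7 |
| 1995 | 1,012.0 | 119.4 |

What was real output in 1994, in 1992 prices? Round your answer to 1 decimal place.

762.4 thousand

Real output 1994 = 897.4 / 1.177 = 762.45.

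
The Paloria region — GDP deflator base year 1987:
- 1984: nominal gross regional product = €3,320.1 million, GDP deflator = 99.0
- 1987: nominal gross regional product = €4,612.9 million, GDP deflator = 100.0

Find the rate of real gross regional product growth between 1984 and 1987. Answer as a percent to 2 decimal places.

37.55%

Real gross regional product 1984 = 3320.1 / 0.990 = 3353.64.
Real gross regional product 1987 = 4612.9 / 1.000 = 4612.90.
Real growth = 4612.90 / 3353.64 − 1 = 0.3755.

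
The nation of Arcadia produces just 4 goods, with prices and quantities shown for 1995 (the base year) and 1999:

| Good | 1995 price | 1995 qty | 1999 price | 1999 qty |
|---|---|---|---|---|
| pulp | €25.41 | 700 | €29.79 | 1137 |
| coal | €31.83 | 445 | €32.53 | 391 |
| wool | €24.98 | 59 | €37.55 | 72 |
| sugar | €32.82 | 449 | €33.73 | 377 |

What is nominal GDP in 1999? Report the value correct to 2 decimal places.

€62010.27

Nominal GDP 1999 = Σ (p_1999 × q_1999) = 29.79·1137 + 32.53·391 + 37.55·72 + 33.73·377 = 62010.27.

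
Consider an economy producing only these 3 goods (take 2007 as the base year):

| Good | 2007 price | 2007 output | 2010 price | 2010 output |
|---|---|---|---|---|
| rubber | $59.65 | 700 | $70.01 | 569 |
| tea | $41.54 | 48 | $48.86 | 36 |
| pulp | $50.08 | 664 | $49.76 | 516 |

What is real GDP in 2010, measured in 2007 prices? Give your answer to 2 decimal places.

Real GDP 2010 = Σ (p_2007 × q_2010) = 59.65·569 + 41.54·36 + 50.08·516 = 61277.57.

$61277.57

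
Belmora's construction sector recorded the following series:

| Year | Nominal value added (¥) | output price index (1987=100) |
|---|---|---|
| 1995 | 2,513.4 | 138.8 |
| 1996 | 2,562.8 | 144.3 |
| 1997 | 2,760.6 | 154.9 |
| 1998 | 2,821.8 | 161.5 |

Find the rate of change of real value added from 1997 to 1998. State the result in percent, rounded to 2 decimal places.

Real value added 1997 = 2760.6/1.549 = 1782.18.
Real value added 1998 = 2821.8/1.615 = 1747.24.
Change = 1747.24/1782.18 − 1 = -0.0196.

-1.96%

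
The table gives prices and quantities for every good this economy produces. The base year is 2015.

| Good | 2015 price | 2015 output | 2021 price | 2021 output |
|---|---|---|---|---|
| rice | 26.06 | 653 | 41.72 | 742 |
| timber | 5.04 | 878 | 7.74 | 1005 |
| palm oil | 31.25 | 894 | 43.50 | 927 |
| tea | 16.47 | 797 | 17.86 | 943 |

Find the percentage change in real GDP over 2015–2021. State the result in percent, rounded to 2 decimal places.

Real GDP 2015 = Nominal GDP 2015 = 26.06·653 + 5.04·878 + 31.25·894 + 16.47·797 = 62506.39.
Real GDP 2021 (at 2015 prices) = 26.06·742 + 5.04·1005 + 31.25·927 + 16.47·943 = 68901.68.
Real growth = 68901.68/62506.39 − 1 = 0.1023.

10.23%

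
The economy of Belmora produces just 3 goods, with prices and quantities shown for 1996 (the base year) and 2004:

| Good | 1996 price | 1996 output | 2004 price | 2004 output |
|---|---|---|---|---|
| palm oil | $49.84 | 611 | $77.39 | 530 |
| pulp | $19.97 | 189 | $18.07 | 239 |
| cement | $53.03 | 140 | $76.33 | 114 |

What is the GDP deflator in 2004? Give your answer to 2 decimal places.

Nominal GDP 2004 = 77.39·530 + 18.07·239 + 76.33·114 = 54037.05.
Real GDP 2004 (at 1996 prices) = 49.84·530 + 19.97·239 + 53.03·114 = 37233.45.
Deflator = Nominal/Real × 100 = 54037.05/37233.45 × 100 = 145.130.

145.13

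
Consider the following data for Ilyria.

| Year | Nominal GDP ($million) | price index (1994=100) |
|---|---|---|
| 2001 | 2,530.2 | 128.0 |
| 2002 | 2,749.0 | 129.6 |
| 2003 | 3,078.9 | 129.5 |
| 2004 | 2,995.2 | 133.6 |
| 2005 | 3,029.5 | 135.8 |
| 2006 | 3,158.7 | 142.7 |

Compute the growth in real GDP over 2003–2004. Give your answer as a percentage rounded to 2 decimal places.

Real GDP 2003 = 3078.9/1.295 = 2377.53.
Real GDP 2004 = 2995.2/1.336 = 2241.92.
Change = 2241.92/2377.53 − 1 = -0.0570.

-5.70%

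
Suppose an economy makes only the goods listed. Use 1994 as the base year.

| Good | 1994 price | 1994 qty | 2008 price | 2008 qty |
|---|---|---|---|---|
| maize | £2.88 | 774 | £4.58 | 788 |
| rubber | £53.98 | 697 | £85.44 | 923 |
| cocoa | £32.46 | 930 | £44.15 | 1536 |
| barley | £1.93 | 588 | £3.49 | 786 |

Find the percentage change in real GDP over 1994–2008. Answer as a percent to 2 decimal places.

45.37%

Real GDP 1994 = Nominal GDP 1994 = 2.88·774 + 53.98·697 + 32.46·930 + 1.93·588 = 71175.82.
Real GDP 2008 (at 1994 prices) = 2.88·788 + 53.98·923 + 32.46·1536 + 1.93·786 = 103468.52.
Real growth = 103468.52/71175.82 − 1 = 0.4537.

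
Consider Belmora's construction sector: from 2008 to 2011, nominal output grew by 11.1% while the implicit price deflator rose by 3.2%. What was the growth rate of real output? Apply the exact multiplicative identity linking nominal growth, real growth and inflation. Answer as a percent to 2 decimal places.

(1 + g_nom) = (1 + g_real)(1 + π), so g_real = 1.1110 / 1.0320 − 1 = 0.07655.

7.66%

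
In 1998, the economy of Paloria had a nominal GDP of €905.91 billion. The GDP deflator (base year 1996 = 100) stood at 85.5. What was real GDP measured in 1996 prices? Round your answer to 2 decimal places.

Real GDP = Nominal / (GDP deflator/100) = 905.91 / 0.855 = 1059.54.

€1,059.54 billion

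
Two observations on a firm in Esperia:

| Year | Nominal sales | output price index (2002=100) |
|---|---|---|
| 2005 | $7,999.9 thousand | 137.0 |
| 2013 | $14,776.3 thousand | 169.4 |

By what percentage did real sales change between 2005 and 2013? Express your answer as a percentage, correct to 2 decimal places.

Real sales 2005 = 7999.9 / 1.370 = 5839.34.
Real sales 2013 = 14776.3 / 1.694 = 8722.73.
Real growth = 8722.73 / 5839.34 − 1 = 0.4938.

49.38%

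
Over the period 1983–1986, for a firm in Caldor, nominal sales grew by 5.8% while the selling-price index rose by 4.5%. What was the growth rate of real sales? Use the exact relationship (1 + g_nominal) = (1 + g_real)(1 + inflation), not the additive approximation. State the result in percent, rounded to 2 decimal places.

1.24%

(1 + g_nom) = (1 + g_real)(1 + π), so g_real = 1.0580 / 1.0450 − 1 = 0.01244.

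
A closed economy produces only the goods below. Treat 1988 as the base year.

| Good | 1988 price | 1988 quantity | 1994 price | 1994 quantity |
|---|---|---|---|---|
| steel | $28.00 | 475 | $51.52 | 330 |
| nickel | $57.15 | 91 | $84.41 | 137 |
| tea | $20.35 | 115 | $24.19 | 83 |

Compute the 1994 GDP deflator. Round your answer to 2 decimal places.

Nominal GDP 1994 = 51.52·330 + 84.41·137 + 24.19·83 = 30573.54.
Real GDP 1994 (at 1988 prices) = 28.00·330 + 57.15·137 + 20.35·83 = 18758.60.
Deflator = Nominal/Real × 100 = 30573.54/18758.60 × 100 = 162.984.

162.98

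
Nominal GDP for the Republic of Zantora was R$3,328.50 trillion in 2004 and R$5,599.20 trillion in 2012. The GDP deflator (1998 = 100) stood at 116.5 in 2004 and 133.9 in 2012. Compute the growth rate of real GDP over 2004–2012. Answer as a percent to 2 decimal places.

Deflate each year: 2004 → 3328.50/1.165 = 2857.08; 2012 → 5599.20/1.339 = 4181.63.
So real GDP changed by 4181.63/2857.08 − 1 = 0.4636, i.e. 46.36%.

46.36%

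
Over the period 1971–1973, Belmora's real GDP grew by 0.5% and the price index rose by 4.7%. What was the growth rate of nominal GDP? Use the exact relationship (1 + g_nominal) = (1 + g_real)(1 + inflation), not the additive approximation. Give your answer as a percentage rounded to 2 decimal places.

5.22%

(1 + g_nom) = (1 + g_real)(1 + π) = 1.0050 × 1.0470 = 1.05224.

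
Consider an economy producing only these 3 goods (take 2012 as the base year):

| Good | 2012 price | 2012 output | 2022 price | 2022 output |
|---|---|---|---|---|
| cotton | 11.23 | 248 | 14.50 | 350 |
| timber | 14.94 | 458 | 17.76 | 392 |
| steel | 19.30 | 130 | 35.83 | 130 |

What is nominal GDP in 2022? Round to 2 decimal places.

Nominal GDP 2022 = Σ (p_2022 × q_2022) = 14.50·350 + 17.76·392 + 35.83·130 = 16694.82.

16694.82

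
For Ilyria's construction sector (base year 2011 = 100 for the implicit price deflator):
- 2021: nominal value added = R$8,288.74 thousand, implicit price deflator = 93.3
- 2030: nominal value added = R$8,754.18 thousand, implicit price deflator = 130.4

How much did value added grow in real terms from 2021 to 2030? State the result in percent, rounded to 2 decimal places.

Deflate each year: 2021 → 8288.74/0.933 = 8883.97; 2030 → 8754.18/1.304 = 6713.33.
So real value added changed by 6713.33/8883.97 − 1 = -0.2443, i.e. -24.43%.

-24.43%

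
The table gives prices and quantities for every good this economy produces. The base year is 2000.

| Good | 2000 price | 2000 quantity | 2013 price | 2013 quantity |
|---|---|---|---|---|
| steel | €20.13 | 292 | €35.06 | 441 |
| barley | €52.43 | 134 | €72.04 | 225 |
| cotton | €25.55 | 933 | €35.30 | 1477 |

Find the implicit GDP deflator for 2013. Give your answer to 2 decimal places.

143.48

Nominal GDP 2013 = 35.06·441 + 72.04·225 + 35.30·1477 = 83808.56.
Real GDP 2013 (at 2000 prices) = 20.13·441 + 52.43·225 + 25.55·1477 = 58411.43.
Deflator = Nominal/Real × 100 = 83808.56/58411.43 × 100 = 143.480.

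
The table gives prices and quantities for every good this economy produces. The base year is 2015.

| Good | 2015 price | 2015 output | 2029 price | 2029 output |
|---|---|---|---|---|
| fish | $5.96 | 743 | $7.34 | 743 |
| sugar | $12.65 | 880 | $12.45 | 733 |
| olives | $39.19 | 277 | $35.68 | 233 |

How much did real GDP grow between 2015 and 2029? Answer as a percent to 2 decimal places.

-13.57%

Real GDP 2015 = Nominal GDP 2015 = 5.96·743 + 12.65·880 + 39.19·277 = 26415.91.
Real GDP 2029 (at 2015 prices) = 5.96·743 + 12.65·733 + 39.19·233 = 22832.00.
Real growth = 22832.00/26415.91 − 1 = -0.1357.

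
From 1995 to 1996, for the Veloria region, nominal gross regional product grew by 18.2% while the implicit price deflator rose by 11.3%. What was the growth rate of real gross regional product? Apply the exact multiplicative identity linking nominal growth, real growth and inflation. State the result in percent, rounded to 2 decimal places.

(1 + g_nom) = (1 + g_real)(1 + π), so g_real = 1.1820 / 1.1130 − 1 = 0.06199.

6.20%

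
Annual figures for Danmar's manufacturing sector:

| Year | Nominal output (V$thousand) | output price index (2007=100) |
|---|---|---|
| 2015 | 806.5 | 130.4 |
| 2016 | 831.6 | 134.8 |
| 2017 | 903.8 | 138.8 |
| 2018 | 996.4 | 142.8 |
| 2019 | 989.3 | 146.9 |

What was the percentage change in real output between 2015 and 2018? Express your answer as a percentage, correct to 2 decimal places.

12.82%

Real output 2015 = 806.5/1.304 = 618.48.
Real output 2018 = 996.4/1.428 = 697.76.
Change = 697.76/618.48 − 1 = 0.1282.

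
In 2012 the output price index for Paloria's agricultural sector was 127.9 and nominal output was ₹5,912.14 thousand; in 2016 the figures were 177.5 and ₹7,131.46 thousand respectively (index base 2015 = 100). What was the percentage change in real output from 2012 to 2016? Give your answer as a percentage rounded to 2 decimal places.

Real output 2012 = 5912.14 / 1.279 = 4622.47.
Real output 2016 = 7131.46 / 1.775 = 4017.72.
Real growth = 4017.72 / 4622.47 − 1 = -0.1308.

-13.08%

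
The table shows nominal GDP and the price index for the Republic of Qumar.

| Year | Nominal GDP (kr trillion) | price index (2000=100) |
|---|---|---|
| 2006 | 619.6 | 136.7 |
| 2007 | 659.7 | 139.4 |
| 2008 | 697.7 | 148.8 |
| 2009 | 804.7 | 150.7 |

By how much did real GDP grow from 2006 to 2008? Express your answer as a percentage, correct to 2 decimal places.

Real GDP 2006 = 619.6/1.367 = 453.26.
Real GDP 2008 = 697.7/1.488 = 468.88.
Change = 468.88/453.26 − 1 = 0.0345.

3.45%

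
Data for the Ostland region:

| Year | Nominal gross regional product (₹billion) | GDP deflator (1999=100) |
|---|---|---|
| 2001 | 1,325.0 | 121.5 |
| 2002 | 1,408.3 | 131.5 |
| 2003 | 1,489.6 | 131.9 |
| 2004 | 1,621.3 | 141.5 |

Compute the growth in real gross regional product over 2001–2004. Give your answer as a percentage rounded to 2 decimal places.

Real gross regional product 2001 = 1325.0/1.215 = 1090.53.
Real gross regional product 2004 = 1621.3/1.415 = 1145.80.
Change = 1145.80/1090.53 − 1 = 0.0507.

5.07%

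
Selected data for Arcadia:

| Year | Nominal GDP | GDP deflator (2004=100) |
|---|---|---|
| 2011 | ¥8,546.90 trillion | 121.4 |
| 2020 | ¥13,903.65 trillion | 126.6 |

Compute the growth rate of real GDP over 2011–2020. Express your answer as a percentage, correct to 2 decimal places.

Deflate each year: 2011 → 8546.90/1.214 = 7040.28; 2020 → 13903.65/1.266 = 10982.35.
So real GDP changed by 10982.35/7040.28 − 1 = 0.5599, i.e. 55.99%.

55.99%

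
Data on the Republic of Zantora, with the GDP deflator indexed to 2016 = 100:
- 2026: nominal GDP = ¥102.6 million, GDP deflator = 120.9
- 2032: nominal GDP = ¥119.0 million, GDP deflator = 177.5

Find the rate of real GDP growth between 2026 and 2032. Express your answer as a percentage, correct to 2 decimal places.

-21.00%

Deflate each year: 2026 → 102.6/1.209 = 84.86; 2032 → 119.0/1.775 = 67.04.
So real GDP changed by 67.04/84.86 − 1 = -0.2100, i.e. -21.00%.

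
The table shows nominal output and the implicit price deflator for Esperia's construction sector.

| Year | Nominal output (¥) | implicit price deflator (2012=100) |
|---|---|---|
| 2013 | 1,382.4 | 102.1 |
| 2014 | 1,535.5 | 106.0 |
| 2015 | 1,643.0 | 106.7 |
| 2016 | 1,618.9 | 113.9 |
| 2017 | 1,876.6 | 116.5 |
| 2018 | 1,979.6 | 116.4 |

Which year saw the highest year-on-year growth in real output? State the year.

2014: real = 1535.5/1.060 = 1448.58; growth vs 2013 (1353.97) = 6.99%.
2015: real = 1643.0/1.067 = 1539.83; growth vs 2014 (1448.58) = 6.30%.
2016: real = 1618.9/1.139 = 1421.33; growth vs 2015 (1539.83) = -7.70%.
2017: real = 1876.6/1.165 = 1610.82; growth vs 2016 (1421.33) = 13.33%.
2018: real = 1979.6/1.164 = 1700.69; growth vs 2017 (1610.82) = 5.58%.

2017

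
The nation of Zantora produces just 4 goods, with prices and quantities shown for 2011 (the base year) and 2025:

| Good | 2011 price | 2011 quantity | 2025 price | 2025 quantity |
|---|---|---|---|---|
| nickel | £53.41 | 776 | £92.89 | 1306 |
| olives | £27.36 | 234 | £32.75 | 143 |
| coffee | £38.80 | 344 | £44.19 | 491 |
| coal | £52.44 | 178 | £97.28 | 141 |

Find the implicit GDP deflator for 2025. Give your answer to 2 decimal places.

161.23

Nominal GDP 2025 = 92.89·1306 + 32.75·143 + 44.19·491 + 97.28·141 = 161411.36.
Real GDP 2025 (at 2011 prices) = 53.41·1306 + 27.36·143 + 38.80·491 + 52.44·141 = 100110.78.
Deflator = Nominal/Real × 100 = 161411.36/100110.78 × 100 = 161.233.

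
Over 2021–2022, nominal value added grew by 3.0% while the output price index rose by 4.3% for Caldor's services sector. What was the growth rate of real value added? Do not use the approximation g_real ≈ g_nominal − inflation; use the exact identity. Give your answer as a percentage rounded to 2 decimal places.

(1 + g_nom) = (1 + g_real)(1 + π), so g_real = 1.0300 / 1.0430 − 1 = -0.01246.

-1.25%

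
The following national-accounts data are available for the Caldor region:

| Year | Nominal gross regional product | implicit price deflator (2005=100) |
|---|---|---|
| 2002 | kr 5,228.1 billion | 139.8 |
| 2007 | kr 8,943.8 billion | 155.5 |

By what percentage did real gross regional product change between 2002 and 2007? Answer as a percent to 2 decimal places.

Real gross regional product 2002 = 5228.1 / 1.398 = 3739.70.
Real gross regional product 2007 = 8943.8 / 1.555 = 5751.64.
Real growth = 5751.64 / 3739.70 − 1 = 0.5380.

53.80%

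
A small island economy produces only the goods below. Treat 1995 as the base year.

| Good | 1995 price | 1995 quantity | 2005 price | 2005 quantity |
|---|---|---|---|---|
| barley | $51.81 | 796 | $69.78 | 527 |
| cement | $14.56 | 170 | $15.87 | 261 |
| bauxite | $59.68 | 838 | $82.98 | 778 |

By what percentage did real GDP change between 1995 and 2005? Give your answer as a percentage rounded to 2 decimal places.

-17.28%

Real GDP 1995 = Nominal GDP 1995 = 51.81·796 + 14.56·170 + 59.68·838 = 93727.80.
Real GDP 2005 (at 1995 prices) = 51.81·527 + 14.56·261 + 59.68·778 = 77535.07.
Real growth = 77535.07/93727.80 − 1 = -0.1728.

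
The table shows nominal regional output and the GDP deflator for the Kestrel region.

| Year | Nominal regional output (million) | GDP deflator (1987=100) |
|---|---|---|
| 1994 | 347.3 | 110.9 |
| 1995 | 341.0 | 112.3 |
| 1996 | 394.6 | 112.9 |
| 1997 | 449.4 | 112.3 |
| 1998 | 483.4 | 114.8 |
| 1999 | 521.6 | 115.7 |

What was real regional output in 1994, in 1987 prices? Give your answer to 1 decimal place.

Real regional output 1994 = 347.3 / 1.109 = 313.17.

313.2 million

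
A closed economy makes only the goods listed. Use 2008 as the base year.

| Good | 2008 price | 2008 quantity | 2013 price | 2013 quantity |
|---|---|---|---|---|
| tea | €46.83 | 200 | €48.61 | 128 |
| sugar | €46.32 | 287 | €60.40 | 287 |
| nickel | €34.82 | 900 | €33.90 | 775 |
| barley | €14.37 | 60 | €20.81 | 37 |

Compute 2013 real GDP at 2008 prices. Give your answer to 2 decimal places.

€46805.27

Real GDP 2013 = Σ (p_2008 × q_2013) = 46.83·128 + 46.32·287 + 34.82·775 + 14.37·37 = 46805.27.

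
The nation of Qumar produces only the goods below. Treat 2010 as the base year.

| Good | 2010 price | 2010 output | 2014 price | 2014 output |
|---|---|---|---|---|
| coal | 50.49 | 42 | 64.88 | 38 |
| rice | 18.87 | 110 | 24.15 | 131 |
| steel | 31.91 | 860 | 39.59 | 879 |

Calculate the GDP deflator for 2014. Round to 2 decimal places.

124.63

Nominal GDP 2014 = 64.88·38 + 24.15·131 + 39.59·879 = 40428.70.
Real GDP 2014 (at 2010 prices) = 50.49·38 + 18.87·131 + 31.91·879 = 32439.48.
Deflator = Nominal/Real × 100 = 40428.70/32439.48 × 100 = 124.628.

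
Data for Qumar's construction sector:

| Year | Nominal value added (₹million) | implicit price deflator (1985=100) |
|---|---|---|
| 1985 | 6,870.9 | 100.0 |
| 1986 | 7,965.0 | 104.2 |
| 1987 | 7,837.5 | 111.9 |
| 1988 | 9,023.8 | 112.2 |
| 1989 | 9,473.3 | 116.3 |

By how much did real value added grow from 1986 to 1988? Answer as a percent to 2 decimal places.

Real value added 1986 = 7965.0/1.042 = 7643.95.
Real value added 1988 = 9023.8/1.122 = 8042.60.
Change = 8042.60/7643.95 − 1 = 0.0522.

5.22%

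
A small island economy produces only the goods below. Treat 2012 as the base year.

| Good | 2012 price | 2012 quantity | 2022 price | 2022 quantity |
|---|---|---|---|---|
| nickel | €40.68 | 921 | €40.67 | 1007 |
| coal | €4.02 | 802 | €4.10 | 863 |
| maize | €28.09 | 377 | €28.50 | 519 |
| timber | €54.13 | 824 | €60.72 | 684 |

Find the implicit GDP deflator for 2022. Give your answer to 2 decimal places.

Nominal GDP 2022 = 40.67·1007 + 4.10·863 + 28.50·519 + 60.72·684 = 100816.97.
Real GDP 2022 (at 2012 prices) = 40.68·1007 + 4.02·863 + 28.09·519 + 54.13·684 = 96037.65.
Deflator = Nominal/Real × 100 = 100816.97/96037.65 × 100 = 104.977.

104.98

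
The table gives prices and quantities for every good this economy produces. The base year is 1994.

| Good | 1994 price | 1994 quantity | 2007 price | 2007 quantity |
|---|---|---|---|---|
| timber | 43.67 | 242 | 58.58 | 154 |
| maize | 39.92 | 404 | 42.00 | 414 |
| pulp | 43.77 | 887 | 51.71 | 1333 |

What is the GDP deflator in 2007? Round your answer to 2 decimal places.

Nominal GDP 2007 = 58.58·154 + 42.00·414 + 51.71·1333 = 95338.75.
Real GDP 2007 (at 1994 prices) = 43.67·154 + 39.92·414 + 43.77·1333 = 81597.47.
Deflator = Nominal/Real × 100 = 95338.75/81597.47 × 100 = 116.840.

116.84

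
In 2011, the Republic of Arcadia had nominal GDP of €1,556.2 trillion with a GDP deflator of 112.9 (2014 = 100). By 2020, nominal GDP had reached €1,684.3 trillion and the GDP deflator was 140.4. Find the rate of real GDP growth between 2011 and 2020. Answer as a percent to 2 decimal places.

Deflate each year: 2011 → 1556.2/1.129 = 1378.39; 2020 → 1684.3/1.404 = 1199.64.
So real GDP changed by 1199.64/1378.39 − 1 = -0.1297, i.e. -12.97%.

-12.97%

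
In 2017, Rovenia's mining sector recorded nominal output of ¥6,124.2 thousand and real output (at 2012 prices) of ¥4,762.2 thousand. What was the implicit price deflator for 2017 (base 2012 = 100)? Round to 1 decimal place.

implicit price deflator = (Nominal / Real) × 100 = 6124.2 / 4762.2 × 100 = 128.60.

128.6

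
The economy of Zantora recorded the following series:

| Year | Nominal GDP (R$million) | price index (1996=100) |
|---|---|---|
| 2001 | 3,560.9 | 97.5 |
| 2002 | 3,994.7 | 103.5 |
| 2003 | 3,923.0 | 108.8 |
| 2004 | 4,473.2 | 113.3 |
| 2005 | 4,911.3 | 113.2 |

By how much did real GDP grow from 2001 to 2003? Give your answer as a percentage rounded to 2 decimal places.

Real GDP 2001 = 3560.9/0.975 = 3652.21.
Real GDP 2003 = 3923.0/1.088 = 3605.70.
Change = 3605.70/3652.21 − 1 = -0.0127.

-1.27%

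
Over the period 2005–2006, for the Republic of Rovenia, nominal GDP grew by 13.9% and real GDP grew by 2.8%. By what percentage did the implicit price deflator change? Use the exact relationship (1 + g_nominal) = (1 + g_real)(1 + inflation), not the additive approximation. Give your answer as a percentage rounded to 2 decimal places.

(1 + g_nom) = (1 + g_real)(1 + π), so π = 1.1390 / 1.0280 − 1 = 0.10798.

10.80%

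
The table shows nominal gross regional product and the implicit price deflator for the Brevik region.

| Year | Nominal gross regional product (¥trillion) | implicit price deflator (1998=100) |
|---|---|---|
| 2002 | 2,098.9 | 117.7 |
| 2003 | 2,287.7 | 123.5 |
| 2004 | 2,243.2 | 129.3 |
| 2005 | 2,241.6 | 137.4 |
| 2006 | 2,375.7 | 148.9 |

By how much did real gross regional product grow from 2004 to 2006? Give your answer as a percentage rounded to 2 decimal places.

Real gross regional product 2004 = 2243.2/1.293 = 1734.88.
Real gross regional product 2006 = 2375.7/1.489 = 1595.50.
Change = 1595.50/1734.88 − 1 = -0.0803.

-8.03%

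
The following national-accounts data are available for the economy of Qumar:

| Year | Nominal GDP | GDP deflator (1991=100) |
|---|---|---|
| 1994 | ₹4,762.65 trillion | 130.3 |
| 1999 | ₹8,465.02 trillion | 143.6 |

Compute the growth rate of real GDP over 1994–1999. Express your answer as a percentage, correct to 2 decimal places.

Real GDP 1994 = 4762.65 / 1.303 = 3655.14.
Real GDP 1999 = 8465.02 / 1.436 = 5894.86.
Real growth = 5894.86 / 3655.14 − 1 = 0.6128.

61.28%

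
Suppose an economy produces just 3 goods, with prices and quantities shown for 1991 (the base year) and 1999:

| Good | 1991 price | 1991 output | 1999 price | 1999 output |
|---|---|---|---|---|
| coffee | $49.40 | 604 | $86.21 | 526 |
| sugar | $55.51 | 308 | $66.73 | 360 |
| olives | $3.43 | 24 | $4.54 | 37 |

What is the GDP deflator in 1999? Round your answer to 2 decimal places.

150.86

Nominal GDP 1999 = 86.21·526 + 66.73·360 + 4.54·37 = 69537.24.
Real GDP 1999 (at 1991 prices) = 49.40·526 + 55.51·360 + 3.43·37 = 46094.91.
Deflator = Nominal/Real × 100 = 69537.24/46094.91 × 100 = 150.857.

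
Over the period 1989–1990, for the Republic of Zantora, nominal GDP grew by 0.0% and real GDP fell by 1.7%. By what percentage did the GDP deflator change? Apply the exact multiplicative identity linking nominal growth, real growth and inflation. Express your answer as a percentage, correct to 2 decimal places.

1.73%

(1 + g_nom) = (1 + g_real)(1 + π), so π = 1.0000 / 0.9830 − 1 = 0.01729.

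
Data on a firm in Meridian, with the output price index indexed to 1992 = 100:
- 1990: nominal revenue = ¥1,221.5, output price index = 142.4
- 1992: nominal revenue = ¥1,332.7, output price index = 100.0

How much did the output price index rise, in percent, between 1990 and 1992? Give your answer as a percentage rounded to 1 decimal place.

Price-level change = 100.0 / 142.4 − 1 = -0.2978.

-29.8%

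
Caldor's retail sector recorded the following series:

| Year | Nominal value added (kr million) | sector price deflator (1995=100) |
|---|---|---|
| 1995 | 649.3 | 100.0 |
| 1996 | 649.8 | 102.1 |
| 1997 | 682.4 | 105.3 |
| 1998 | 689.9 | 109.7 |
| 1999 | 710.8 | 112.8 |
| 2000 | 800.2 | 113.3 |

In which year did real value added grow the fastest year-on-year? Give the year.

2000

1996: real = 649.8/1.021 = 636.43; growth vs 1995 (649.30) = -1.98%.
1997: real = 682.4/1.053 = 648.05; growth vs 1996 (636.43) = 1.83%.
1998: real = 689.9/1.097 = 628.90; growth vs 1997 (648.05) = -2.96%.
1999: real = 710.8/1.128 = 630.14; growth vs 1998 (628.90) = 0.20%.
2000: real = 800.2/1.133 = 706.27; growth vs 1999 (630.14) = 12.08%.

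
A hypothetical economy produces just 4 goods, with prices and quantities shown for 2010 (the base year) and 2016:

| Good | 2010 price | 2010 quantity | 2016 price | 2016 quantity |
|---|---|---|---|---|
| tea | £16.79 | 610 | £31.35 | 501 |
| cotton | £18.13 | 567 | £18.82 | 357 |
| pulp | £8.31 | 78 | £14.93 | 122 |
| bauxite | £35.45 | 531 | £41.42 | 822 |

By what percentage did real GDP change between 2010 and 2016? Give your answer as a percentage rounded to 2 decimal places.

12.61%

Real GDP 2010 = Nominal GDP 2010 = 16.79·610 + 18.13·567 + 8.31·78 + 35.45·531 = 39993.74.
Real GDP 2016 (at 2010 prices) = 16.79·501 + 18.13·357 + 8.31·122 + 35.45·822 = 45037.92.
Real growth = 45037.92/39993.74 − 1 = 0.1261.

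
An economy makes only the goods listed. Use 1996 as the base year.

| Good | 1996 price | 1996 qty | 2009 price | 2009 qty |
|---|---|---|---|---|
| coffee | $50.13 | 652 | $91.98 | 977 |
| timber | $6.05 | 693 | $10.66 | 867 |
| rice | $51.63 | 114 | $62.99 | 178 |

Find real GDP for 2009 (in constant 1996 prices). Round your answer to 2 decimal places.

Real GDP 2009 = Σ (p_1996 × q_2009) = 50.13·977 + 6.05·867 + 51.63·178 = 63412.50.

$63412.50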